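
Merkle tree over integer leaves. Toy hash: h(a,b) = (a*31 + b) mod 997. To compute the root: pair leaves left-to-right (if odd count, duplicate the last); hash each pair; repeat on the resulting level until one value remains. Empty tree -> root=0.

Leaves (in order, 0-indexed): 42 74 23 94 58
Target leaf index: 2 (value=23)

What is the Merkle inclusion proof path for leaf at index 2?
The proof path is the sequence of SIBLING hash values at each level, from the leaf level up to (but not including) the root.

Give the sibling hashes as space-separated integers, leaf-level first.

L0 (leaves): [42, 74, 23, 94, 58], target index=2
L1: h(42,74)=(42*31+74)%997=379 [pair 0] h(23,94)=(23*31+94)%997=807 [pair 1] h(58,58)=(58*31+58)%997=859 [pair 2] -> [379, 807, 859]
  Sibling for proof at L0: 94
L2: h(379,807)=(379*31+807)%997=592 [pair 0] h(859,859)=(859*31+859)%997=569 [pair 1] -> [592, 569]
  Sibling for proof at L1: 379
L3: h(592,569)=(592*31+569)%997=975 [pair 0] -> [975]
  Sibling for proof at L2: 569
Root: 975
Proof path (sibling hashes from leaf to root): [94, 379, 569]

Answer: 94 379 569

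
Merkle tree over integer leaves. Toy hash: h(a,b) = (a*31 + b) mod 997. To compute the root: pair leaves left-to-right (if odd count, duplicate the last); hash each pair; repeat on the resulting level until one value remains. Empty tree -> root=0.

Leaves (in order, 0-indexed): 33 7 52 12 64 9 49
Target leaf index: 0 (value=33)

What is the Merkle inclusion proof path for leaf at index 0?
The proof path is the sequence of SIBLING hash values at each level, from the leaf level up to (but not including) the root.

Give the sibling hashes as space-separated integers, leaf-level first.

L0 (leaves): [33, 7, 52, 12, 64, 9, 49], target index=0
L1: h(33,7)=(33*31+7)%997=33 [pair 0] h(52,12)=(52*31+12)%997=627 [pair 1] h(64,9)=(64*31+9)%997=996 [pair 2] h(49,49)=(49*31+49)%997=571 [pair 3] -> [33, 627, 996, 571]
  Sibling for proof at L0: 7
L2: h(33,627)=(33*31+627)%997=653 [pair 0] h(996,571)=(996*31+571)%997=540 [pair 1] -> [653, 540]
  Sibling for proof at L1: 627
L3: h(653,540)=(653*31+540)%997=843 [pair 0] -> [843]
  Sibling for proof at L2: 540
Root: 843
Proof path (sibling hashes from leaf to root): [7, 627, 540]

Answer: 7 627 540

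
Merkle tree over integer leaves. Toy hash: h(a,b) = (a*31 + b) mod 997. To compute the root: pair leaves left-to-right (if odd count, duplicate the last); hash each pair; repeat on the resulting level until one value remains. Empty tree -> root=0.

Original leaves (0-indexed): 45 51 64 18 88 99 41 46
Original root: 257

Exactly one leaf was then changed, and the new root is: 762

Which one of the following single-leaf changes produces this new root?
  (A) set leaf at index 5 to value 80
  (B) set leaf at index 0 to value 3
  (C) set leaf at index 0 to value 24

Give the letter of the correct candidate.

Answer: C

Derivation:
Original leaves: [45, 51, 64, 18, 88, 99, 41, 46]
Target new root: 762
Try each candidate change and compute the resulting root:
Candidate A: set leaf[5] = 80 -> leaves = [45, 51, 64, 18, 88, 80, 41, 46]
  L0: [45, 51, 64, 18, 88, 80, 41, 46]
  L1: h(45,51)=(45*31+51)%997=449 h(64,18)=(64*31+18)%997=8 h(88,80)=(88*31+80)%997=814 h(41,46)=(41*31+46)%997=320 -> [449, 8, 814, 320]
  L2: h(449,8)=(449*31+8)%997=966 h(814,320)=(814*31+320)%997=629 -> [966, 629]
  L3: h(966,629)=(966*31+629)%997=665 -> [665]
  root = 665 != target 762
Candidate B: set leaf[0] = 3 -> leaves = [3, 51, 64, 18, 88, 99, 41, 46]
  L0: [3, 51, 64, 18, 88, 99, 41, 46]
  L1: h(3,51)=(3*31+51)%997=144 h(64,18)=(64*31+18)%997=8 h(88,99)=(88*31+99)%997=833 h(41,46)=(41*31+46)%997=320 -> [144, 8, 833, 320]
  L2: h(144,8)=(144*31+8)%997=484 h(833,320)=(833*31+320)%997=221 -> [484, 221]
  L3: h(484,221)=(484*31+221)%997=270 -> [270]
  root = 270 != target 762
Candidate C: set leaf[0] = 24 -> leaves = [24, 51, 64, 18, 88, 99, 41, 46]
  L0: [24, 51, 64, 18, 88, 99, 41, 46]
  L1: h(24,51)=(24*31+51)%997=795 h(64,18)=(64*31+18)%997=8 h(88,99)=(88*31+99)%997=833 h(41,46)=(41*31+46)%997=320 -> [795, 8, 833, 320]
  L2: h(795,8)=(795*31+8)%997=725 h(833,320)=(833*31+320)%997=221 -> [725, 221]
  L3: h(725,221)=(725*31+221)%997=762 -> [762]
  root = 762 == target 762  ** MATCH **
Candidate C produces the target root.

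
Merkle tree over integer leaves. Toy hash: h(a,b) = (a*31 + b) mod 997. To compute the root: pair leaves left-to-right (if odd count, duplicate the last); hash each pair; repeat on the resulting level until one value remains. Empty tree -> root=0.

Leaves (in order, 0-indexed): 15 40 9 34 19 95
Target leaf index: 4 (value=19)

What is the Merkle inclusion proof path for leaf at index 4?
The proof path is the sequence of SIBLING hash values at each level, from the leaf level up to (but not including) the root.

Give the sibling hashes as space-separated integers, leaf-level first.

Answer: 95 684 16

Derivation:
L0 (leaves): [15, 40, 9, 34, 19, 95], target index=4
L1: h(15,40)=(15*31+40)%997=505 [pair 0] h(9,34)=(9*31+34)%997=313 [pair 1] h(19,95)=(19*31+95)%997=684 [pair 2] -> [505, 313, 684]
  Sibling for proof at L0: 95
L2: h(505,313)=(505*31+313)%997=16 [pair 0] h(684,684)=(684*31+684)%997=951 [pair 1] -> [16, 951]
  Sibling for proof at L1: 684
L3: h(16,951)=(16*31+951)%997=450 [pair 0] -> [450]
  Sibling for proof at L2: 16
Root: 450
Proof path (sibling hashes from leaf to root): [95, 684, 16]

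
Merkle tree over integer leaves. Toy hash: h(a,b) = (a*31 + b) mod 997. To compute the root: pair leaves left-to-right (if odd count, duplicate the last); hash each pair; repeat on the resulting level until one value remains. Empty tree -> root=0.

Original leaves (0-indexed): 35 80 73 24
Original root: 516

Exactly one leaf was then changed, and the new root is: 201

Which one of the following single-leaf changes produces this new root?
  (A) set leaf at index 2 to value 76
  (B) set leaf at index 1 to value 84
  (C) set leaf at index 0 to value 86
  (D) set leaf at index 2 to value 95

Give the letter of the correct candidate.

Answer: D

Derivation:
Original leaves: [35, 80, 73, 24]
Target new root: 201
Try each candidate change and compute the resulting root:
Candidate A: set leaf[2] = 76 -> leaves = [35, 80, 76, 24]
  L0: [35, 80, 76, 24]
  L1: h(35,80)=(35*31+80)%997=168 h(76,24)=(76*31+24)%997=386 -> [168, 386]
  L2: h(168,386)=(168*31+386)%997=609 -> [609]
  root = 609 != target 201
Candidate B: set leaf[1] = 84 -> leaves = [35, 84, 73, 24]
  L0: [35, 84, 73, 24]
  L1: h(35,84)=(35*31+84)%997=172 h(73,24)=(73*31+24)%997=293 -> [172, 293]
  L2: h(172,293)=(172*31+293)%997=640 -> [640]
  root = 640 != target 201
Candidate C: set leaf[0] = 86 -> leaves = [86, 80, 73, 24]
  L0: [86, 80, 73, 24]
  L1: h(86,80)=(86*31+80)%997=752 h(73,24)=(73*31+24)%997=293 -> [752, 293]
  L2: h(752,293)=(752*31+293)%997=674 -> [674]
  root = 674 != target 201
Candidate D: set leaf[2] = 95 -> leaves = [35, 80, 95, 24]
  L0: [35, 80, 95, 24]
  L1: h(35,80)=(35*31+80)%997=168 h(95,24)=(95*31+24)%997=975 -> [168, 975]
  L2: h(168,975)=(168*31+975)%997=201 -> [201]
  root = 201 == target 201  ** MATCH **
Candidate D produces the target root.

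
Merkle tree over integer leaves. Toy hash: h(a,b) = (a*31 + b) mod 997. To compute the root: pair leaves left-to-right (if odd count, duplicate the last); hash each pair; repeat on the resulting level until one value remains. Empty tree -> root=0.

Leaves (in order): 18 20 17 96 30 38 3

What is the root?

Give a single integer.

Answer: 693

Derivation:
L0: [18, 20, 17, 96, 30, 38, 3]
L1: h(18,20)=(18*31+20)%997=578 h(17,96)=(17*31+96)%997=623 h(30,38)=(30*31+38)%997=968 h(3,3)=(3*31+3)%997=96 -> [578, 623, 968, 96]
L2: h(578,623)=(578*31+623)%997=595 h(968,96)=(968*31+96)%997=194 -> [595, 194]
L3: h(595,194)=(595*31+194)%997=693 -> [693]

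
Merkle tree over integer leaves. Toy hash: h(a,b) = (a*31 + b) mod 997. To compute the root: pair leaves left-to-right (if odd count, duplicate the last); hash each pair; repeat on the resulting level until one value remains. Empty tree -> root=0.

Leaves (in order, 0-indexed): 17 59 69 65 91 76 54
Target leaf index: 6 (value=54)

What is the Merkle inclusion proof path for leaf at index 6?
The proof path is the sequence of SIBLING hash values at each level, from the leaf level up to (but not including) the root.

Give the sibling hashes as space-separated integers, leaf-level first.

Answer: 54 903 430

Derivation:
L0 (leaves): [17, 59, 69, 65, 91, 76, 54], target index=6
L1: h(17,59)=(17*31+59)%997=586 [pair 0] h(69,65)=(69*31+65)%997=210 [pair 1] h(91,76)=(91*31+76)%997=903 [pair 2] h(54,54)=(54*31+54)%997=731 [pair 3] -> [586, 210, 903, 731]
  Sibling for proof at L0: 54
L2: h(586,210)=(586*31+210)%997=430 [pair 0] h(903,731)=(903*31+731)%997=808 [pair 1] -> [430, 808]
  Sibling for proof at L1: 903
L3: h(430,808)=(430*31+808)%997=180 [pair 0] -> [180]
  Sibling for proof at L2: 430
Root: 180
Proof path (sibling hashes from leaf to root): [54, 903, 430]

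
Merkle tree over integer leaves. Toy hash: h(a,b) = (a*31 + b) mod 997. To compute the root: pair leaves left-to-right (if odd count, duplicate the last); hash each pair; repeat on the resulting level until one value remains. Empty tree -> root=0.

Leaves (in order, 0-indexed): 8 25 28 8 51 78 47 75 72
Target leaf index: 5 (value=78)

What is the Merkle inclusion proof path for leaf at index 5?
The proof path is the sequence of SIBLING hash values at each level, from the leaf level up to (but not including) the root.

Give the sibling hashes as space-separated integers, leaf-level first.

L0 (leaves): [8, 25, 28, 8, 51, 78, 47, 75, 72], target index=5
L1: h(8,25)=(8*31+25)%997=273 [pair 0] h(28,8)=(28*31+8)%997=876 [pair 1] h(51,78)=(51*31+78)%997=662 [pair 2] h(47,75)=(47*31+75)%997=535 [pair 3] h(72,72)=(72*31+72)%997=310 [pair 4] -> [273, 876, 662, 535, 310]
  Sibling for proof at L0: 51
L2: h(273,876)=(273*31+876)%997=366 [pair 0] h(662,535)=(662*31+535)%997=120 [pair 1] h(310,310)=(310*31+310)%997=947 [pair 2] -> [366, 120, 947]
  Sibling for proof at L1: 535
L3: h(366,120)=(366*31+120)%997=499 [pair 0] h(947,947)=(947*31+947)%997=394 [pair 1] -> [499, 394]
  Sibling for proof at L2: 366
L4: h(499,394)=(499*31+394)%997=908 [pair 0] -> [908]
  Sibling for proof at L3: 394
Root: 908
Proof path (sibling hashes from leaf to root): [51, 535, 366, 394]

Answer: 51 535 366 394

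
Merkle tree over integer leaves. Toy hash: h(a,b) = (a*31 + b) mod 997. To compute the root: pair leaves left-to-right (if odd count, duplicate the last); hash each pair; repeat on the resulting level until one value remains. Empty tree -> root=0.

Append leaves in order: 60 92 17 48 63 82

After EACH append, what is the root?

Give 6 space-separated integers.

Answer: 60 955 239 270 101 709

Derivation:
After append 60 (leaves=[60]):
  L0: [60]
  root=60
After append 92 (leaves=[60, 92]):
  L0: [60, 92]
  L1: h(60,92)=(60*31+92)%997=955 -> [955]
  root=955
After append 17 (leaves=[60, 92, 17]):
  L0: [60, 92, 17]
  L1: h(60,92)=(60*31+92)%997=955 h(17,17)=(17*31+17)%997=544 -> [955, 544]
  L2: h(955,544)=(955*31+544)%997=239 -> [239]
  root=239
After append 48 (leaves=[60, 92, 17, 48]):
  L0: [60, 92, 17, 48]
  L1: h(60,92)=(60*31+92)%997=955 h(17,48)=(17*31+48)%997=575 -> [955, 575]
  L2: h(955,575)=(955*31+575)%997=270 -> [270]
  root=270
After append 63 (leaves=[60, 92, 17, 48, 63]):
  L0: [60, 92, 17, 48, 63]
  L1: h(60,92)=(60*31+92)%997=955 h(17,48)=(17*31+48)%997=575 h(63,63)=(63*31+63)%997=22 -> [955, 575, 22]
  L2: h(955,575)=(955*31+575)%997=270 h(22,22)=(22*31+22)%997=704 -> [270, 704]
  L3: h(270,704)=(270*31+704)%997=101 -> [101]
  root=101
After append 82 (leaves=[60, 92, 17, 48, 63, 82]):
  L0: [60, 92, 17, 48, 63, 82]
  L1: h(60,92)=(60*31+92)%997=955 h(17,48)=(17*31+48)%997=575 h(63,82)=(63*31+82)%997=41 -> [955, 575, 41]
  L2: h(955,575)=(955*31+575)%997=270 h(41,41)=(41*31+41)%997=315 -> [270, 315]
  L3: h(270,315)=(270*31+315)%997=709 -> [709]
  root=709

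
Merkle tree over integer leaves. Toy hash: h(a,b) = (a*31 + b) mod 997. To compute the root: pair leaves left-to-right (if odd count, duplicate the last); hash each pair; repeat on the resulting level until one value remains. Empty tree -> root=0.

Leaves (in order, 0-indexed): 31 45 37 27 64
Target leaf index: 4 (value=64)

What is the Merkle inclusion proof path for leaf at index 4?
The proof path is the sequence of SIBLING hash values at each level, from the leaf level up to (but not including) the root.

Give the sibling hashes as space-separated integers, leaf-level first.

L0 (leaves): [31, 45, 37, 27, 64], target index=4
L1: h(31,45)=(31*31+45)%997=9 [pair 0] h(37,27)=(37*31+27)%997=177 [pair 1] h(64,64)=(64*31+64)%997=54 [pair 2] -> [9, 177, 54]
  Sibling for proof at L0: 64
L2: h(9,177)=(9*31+177)%997=456 [pair 0] h(54,54)=(54*31+54)%997=731 [pair 1] -> [456, 731]
  Sibling for proof at L1: 54
L3: h(456,731)=(456*31+731)%997=909 [pair 0] -> [909]
  Sibling for proof at L2: 456
Root: 909
Proof path (sibling hashes from leaf to root): [64, 54, 456]

Answer: 64 54 456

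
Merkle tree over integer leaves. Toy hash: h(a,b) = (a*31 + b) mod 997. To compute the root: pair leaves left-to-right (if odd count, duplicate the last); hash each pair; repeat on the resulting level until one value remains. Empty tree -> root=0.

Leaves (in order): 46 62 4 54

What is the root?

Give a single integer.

Answer: 444

Derivation:
L0: [46, 62, 4, 54]
L1: h(46,62)=(46*31+62)%997=491 h(4,54)=(4*31+54)%997=178 -> [491, 178]
L2: h(491,178)=(491*31+178)%997=444 -> [444]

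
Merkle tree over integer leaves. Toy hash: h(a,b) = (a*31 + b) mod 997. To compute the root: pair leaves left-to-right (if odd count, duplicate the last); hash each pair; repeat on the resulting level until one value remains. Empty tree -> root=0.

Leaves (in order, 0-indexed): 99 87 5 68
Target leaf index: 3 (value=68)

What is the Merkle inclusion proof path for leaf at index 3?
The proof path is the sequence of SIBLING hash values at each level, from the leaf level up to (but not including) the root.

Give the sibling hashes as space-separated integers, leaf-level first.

L0 (leaves): [99, 87, 5, 68], target index=3
L1: h(99,87)=(99*31+87)%997=165 [pair 0] h(5,68)=(5*31+68)%997=223 [pair 1] -> [165, 223]
  Sibling for proof at L0: 5
L2: h(165,223)=(165*31+223)%997=353 [pair 0] -> [353]
  Sibling for proof at L1: 165
Root: 353
Proof path (sibling hashes from leaf to root): [5, 165]

Answer: 5 165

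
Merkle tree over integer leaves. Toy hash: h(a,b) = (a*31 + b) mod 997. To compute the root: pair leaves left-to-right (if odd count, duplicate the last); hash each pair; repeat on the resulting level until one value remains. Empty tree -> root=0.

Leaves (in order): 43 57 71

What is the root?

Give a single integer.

L0: [43, 57, 71]
L1: h(43,57)=(43*31+57)%997=393 h(71,71)=(71*31+71)%997=278 -> [393, 278]
L2: h(393,278)=(393*31+278)%997=497 -> [497]

Answer: 497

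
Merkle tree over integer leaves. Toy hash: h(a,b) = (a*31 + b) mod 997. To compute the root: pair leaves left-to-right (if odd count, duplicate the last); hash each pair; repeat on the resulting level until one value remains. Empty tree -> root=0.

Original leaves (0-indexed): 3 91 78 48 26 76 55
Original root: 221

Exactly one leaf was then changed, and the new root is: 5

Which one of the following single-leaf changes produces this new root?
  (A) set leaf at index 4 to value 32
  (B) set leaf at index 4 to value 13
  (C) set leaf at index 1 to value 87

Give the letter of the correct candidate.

Original leaves: [3, 91, 78, 48, 26, 76, 55]
Target new root: 5
Try each candidate change and compute the resulting root:
Candidate A: set leaf[4] = 32 -> leaves = [3, 91, 78, 48, 32, 76, 55]
  L0: [3, 91, 78, 48, 32, 76, 55]
  L1: h(3,91)=(3*31+91)%997=184 h(78,48)=(78*31+48)%997=472 h(32,76)=(32*31+76)%997=71 h(55,55)=(55*31+55)%997=763 -> [184, 472, 71, 763]
  L2: h(184,472)=(184*31+472)%997=194 h(71,763)=(71*31+763)%997=970 -> [194, 970]
  L3: h(194,970)=(194*31+970)%997=5 -> [5]
  root = 5 == target 5  ** MATCH **
Candidate B: set leaf[4] = 13 -> leaves = [3, 91, 78, 48, 13, 76, 55]
  L0: [3, 91, 78, 48, 13, 76, 55]
  L1: h(3,91)=(3*31+91)%997=184 h(78,48)=(78*31+48)%997=472 h(13,76)=(13*31+76)%997=479 h(55,55)=(55*31+55)%997=763 -> [184, 472, 479, 763]
  L2: h(184,472)=(184*31+472)%997=194 h(479,763)=(479*31+763)%997=657 -> [194, 657]
  L3: h(194,657)=(194*31+657)%997=689 -> [689]
  root = 689 != target 5
Candidate C: set leaf[1] = 87 -> leaves = [3, 87, 78, 48, 26, 76, 55]
  L0: [3, 87, 78, 48, 26, 76, 55]
  L1: h(3,87)=(3*31+87)%997=180 h(78,48)=(78*31+48)%997=472 h(26,76)=(26*31+76)%997=882 h(55,55)=(55*31+55)%997=763 -> [180, 472, 882, 763]
  L2: h(180,472)=(180*31+472)%997=70 h(882,763)=(882*31+763)%997=189 -> [70, 189]
  L3: h(70,189)=(70*31+189)%997=365 -> [365]
  root = 365 != target 5
Candidate A produces the target root.

Answer: A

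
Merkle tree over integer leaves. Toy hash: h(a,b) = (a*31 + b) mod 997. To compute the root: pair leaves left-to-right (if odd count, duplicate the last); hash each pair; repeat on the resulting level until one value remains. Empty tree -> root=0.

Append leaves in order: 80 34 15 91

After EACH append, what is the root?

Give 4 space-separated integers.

Answer: 80 520 648 724

Derivation:
After append 80 (leaves=[80]):
  L0: [80]
  root=80
After append 34 (leaves=[80, 34]):
  L0: [80, 34]
  L1: h(80,34)=(80*31+34)%997=520 -> [520]
  root=520
After append 15 (leaves=[80, 34, 15]):
  L0: [80, 34, 15]
  L1: h(80,34)=(80*31+34)%997=520 h(15,15)=(15*31+15)%997=480 -> [520, 480]
  L2: h(520,480)=(520*31+480)%997=648 -> [648]
  root=648
After append 91 (leaves=[80, 34, 15, 91]):
  L0: [80, 34, 15, 91]
  L1: h(80,34)=(80*31+34)%997=520 h(15,91)=(15*31+91)%997=556 -> [520, 556]
  L2: h(520,556)=(520*31+556)%997=724 -> [724]
  root=724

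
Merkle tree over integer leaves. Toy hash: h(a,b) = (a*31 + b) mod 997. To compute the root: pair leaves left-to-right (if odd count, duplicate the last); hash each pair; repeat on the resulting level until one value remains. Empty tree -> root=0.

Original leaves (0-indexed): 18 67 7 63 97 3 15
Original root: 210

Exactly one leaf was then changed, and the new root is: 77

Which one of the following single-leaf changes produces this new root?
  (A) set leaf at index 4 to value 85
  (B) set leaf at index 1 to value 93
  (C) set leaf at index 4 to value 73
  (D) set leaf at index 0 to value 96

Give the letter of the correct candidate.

Original leaves: [18, 67, 7, 63, 97, 3, 15]
Target new root: 77
Try each candidate change and compute the resulting root:
Candidate A: set leaf[4] = 85 -> leaves = [18, 67, 7, 63, 85, 3, 15]
  L0: [18, 67, 7, 63, 85, 3, 15]
  L1: h(18,67)=(18*31+67)%997=625 h(7,63)=(7*31+63)%997=280 h(85,3)=(85*31+3)%997=644 h(15,15)=(15*31+15)%997=480 -> [625, 280, 644, 480]
  L2: h(625,280)=(625*31+280)%997=712 h(644,480)=(644*31+480)%997=504 -> [712, 504]
  L3: h(712,504)=(712*31+504)%997=642 -> [642]
  root = 642 != target 77
Candidate B: set leaf[1] = 93 -> leaves = [18, 93, 7, 63, 97, 3, 15]
  L0: [18, 93, 7, 63, 97, 3, 15]
  L1: h(18,93)=(18*31+93)%997=651 h(7,63)=(7*31+63)%997=280 h(97,3)=(97*31+3)%997=19 h(15,15)=(15*31+15)%997=480 -> [651, 280, 19, 480]
  L2: h(651,280)=(651*31+280)%997=521 h(19,480)=(19*31+480)%997=72 -> [521, 72]
  L3: h(521,72)=(521*31+72)%997=271 -> [271]
  root = 271 != target 77
Candidate C: set leaf[4] = 73 -> leaves = [18, 67, 7, 63, 73, 3, 15]
  L0: [18, 67, 7, 63, 73, 3, 15]
  L1: h(18,67)=(18*31+67)%997=625 h(7,63)=(7*31+63)%997=280 h(73,3)=(73*31+3)%997=272 h(15,15)=(15*31+15)%997=480 -> [625, 280, 272, 480]
  L2: h(625,280)=(625*31+280)%997=712 h(272,480)=(272*31+480)%997=936 -> [712, 936]
  L3: h(712,936)=(712*31+936)%997=77 -> [77]
  root = 77 == target 77  ** MATCH **
Candidate D: set leaf[0] = 96 -> leaves = [96, 67, 7, 63, 97, 3, 15]
  L0: [96, 67, 7, 63, 97, 3, 15]
  L1: h(96,67)=(96*31+67)%997=52 h(7,63)=(7*31+63)%997=280 h(97,3)=(97*31+3)%997=19 h(15,15)=(15*31+15)%997=480 -> [52, 280, 19, 480]
  L2: h(52,280)=(52*31+280)%997=895 h(19,480)=(19*31+480)%997=72 -> [895, 72]
  L3: h(895,72)=(895*31+72)%997=898 -> [898]
  root = 898 != target 77
Candidate C produces the target root.

Answer: C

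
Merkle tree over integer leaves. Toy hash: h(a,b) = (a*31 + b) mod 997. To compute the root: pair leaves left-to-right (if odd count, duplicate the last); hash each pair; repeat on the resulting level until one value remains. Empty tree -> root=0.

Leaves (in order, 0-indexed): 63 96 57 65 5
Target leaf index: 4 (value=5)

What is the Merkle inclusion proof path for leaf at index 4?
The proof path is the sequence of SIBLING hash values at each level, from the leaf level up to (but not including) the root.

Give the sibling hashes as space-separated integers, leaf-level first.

Answer: 5 160 546

Derivation:
L0 (leaves): [63, 96, 57, 65, 5], target index=4
L1: h(63,96)=(63*31+96)%997=55 [pair 0] h(57,65)=(57*31+65)%997=835 [pair 1] h(5,5)=(5*31+5)%997=160 [pair 2] -> [55, 835, 160]
  Sibling for proof at L0: 5
L2: h(55,835)=(55*31+835)%997=546 [pair 0] h(160,160)=(160*31+160)%997=135 [pair 1] -> [546, 135]
  Sibling for proof at L1: 160
L3: h(546,135)=(546*31+135)%997=112 [pair 0] -> [112]
  Sibling for proof at L2: 546
Root: 112
Proof path (sibling hashes from leaf to root): [5, 160, 546]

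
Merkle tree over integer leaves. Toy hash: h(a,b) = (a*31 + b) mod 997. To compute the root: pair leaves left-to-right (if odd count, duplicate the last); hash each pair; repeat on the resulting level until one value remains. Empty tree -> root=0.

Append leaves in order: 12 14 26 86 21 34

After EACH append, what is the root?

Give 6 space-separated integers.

Answer: 12 386 834 894 365 781

Derivation:
After append 12 (leaves=[12]):
  L0: [12]
  root=12
After append 14 (leaves=[12, 14]):
  L0: [12, 14]
  L1: h(12,14)=(12*31+14)%997=386 -> [386]
  root=386
After append 26 (leaves=[12, 14, 26]):
  L0: [12, 14, 26]
  L1: h(12,14)=(12*31+14)%997=386 h(26,26)=(26*31+26)%997=832 -> [386, 832]
  L2: h(386,832)=(386*31+832)%997=834 -> [834]
  root=834
After append 86 (leaves=[12, 14, 26, 86]):
  L0: [12, 14, 26, 86]
  L1: h(12,14)=(12*31+14)%997=386 h(26,86)=(26*31+86)%997=892 -> [386, 892]
  L2: h(386,892)=(386*31+892)%997=894 -> [894]
  root=894
After append 21 (leaves=[12, 14, 26, 86, 21]):
  L0: [12, 14, 26, 86, 21]
  L1: h(12,14)=(12*31+14)%997=386 h(26,86)=(26*31+86)%997=892 h(21,21)=(21*31+21)%997=672 -> [386, 892, 672]
  L2: h(386,892)=(386*31+892)%997=894 h(672,672)=(672*31+672)%997=567 -> [894, 567]
  L3: h(894,567)=(894*31+567)%997=365 -> [365]
  root=365
After append 34 (leaves=[12, 14, 26, 86, 21, 34]):
  L0: [12, 14, 26, 86, 21, 34]
  L1: h(12,14)=(12*31+14)%997=386 h(26,86)=(26*31+86)%997=892 h(21,34)=(21*31+34)%997=685 -> [386, 892, 685]
  L2: h(386,892)=(386*31+892)%997=894 h(685,685)=(685*31+685)%997=983 -> [894, 983]
  L3: h(894,983)=(894*31+983)%997=781 -> [781]
  root=781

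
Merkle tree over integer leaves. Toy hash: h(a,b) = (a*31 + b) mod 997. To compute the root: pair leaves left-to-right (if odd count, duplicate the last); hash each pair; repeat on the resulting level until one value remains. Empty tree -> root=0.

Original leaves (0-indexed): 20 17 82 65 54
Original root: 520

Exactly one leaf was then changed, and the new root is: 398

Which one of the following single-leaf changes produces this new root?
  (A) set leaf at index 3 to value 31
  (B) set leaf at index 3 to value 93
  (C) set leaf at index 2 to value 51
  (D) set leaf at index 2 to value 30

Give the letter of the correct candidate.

Original leaves: [20, 17, 82, 65, 54]
Target new root: 398
Try each candidate change and compute the resulting root:
Candidate A: set leaf[3] = 31 -> leaves = [20, 17, 82, 31, 54]
  L0: [20, 17, 82, 31, 54]
  L1: h(20,17)=(20*31+17)%997=637 h(82,31)=(82*31+31)%997=579 h(54,54)=(54*31+54)%997=731 -> [637, 579, 731]
  L2: h(637,579)=(637*31+579)%997=386 h(731,731)=(731*31+731)%997=461 -> [386, 461]
  L3: h(386,461)=(386*31+461)%997=463 -> [463]
  root = 463 != target 398
Candidate B: set leaf[3] = 93 -> leaves = [20, 17, 82, 93, 54]
  L0: [20, 17, 82, 93, 54]
  L1: h(20,17)=(20*31+17)%997=637 h(82,93)=(82*31+93)%997=641 h(54,54)=(54*31+54)%997=731 -> [637, 641, 731]
  L2: h(637,641)=(637*31+641)%997=448 h(731,731)=(731*31+731)%997=461 -> [448, 461]
  L3: h(448,461)=(448*31+461)%997=391 -> [391]
  root = 391 != target 398
Candidate C: set leaf[2] = 51 -> leaves = [20, 17, 51, 65, 54]
  L0: [20, 17, 51, 65, 54]
  L1: h(20,17)=(20*31+17)%997=637 h(51,65)=(51*31+65)%997=649 h(54,54)=(54*31+54)%997=731 -> [637, 649, 731]
  L2: h(637,649)=(637*31+649)%997=456 h(731,731)=(731*31+731)%997=461 -> [456, 461]
  L3: h(456,461)=(456*31+461)%997=639 -> [639]
  root = 639 != target 398
Candidate D: set leaf[2] = 30 -> leaves = [20, 17, 30, 65, 54]
  L0: [20, 17, 30, 65, 54]
  L1: h(20,17)=(20*31+17)%997=637 h(30,65)=(30*31+65)%997=995 h(54,54)=(54*31+54)%997=731 -> [637, 995, 731]
  L2: h(637,995)=(637*31+995)%997=802 h(731,731)=(731*31+731)%997=461 -> [802, 461]
  L3: h(802,461)=(802*31+461)%997=398 -> [398]
  root = 398 == target 398  ** MATCH **
Candidate D produces the target root.

Answer: D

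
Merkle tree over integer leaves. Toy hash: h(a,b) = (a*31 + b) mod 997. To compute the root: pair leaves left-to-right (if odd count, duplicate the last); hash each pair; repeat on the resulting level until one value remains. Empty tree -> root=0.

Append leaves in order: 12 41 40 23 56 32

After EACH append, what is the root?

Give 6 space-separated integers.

After append 12 (leaves=[12]):
  L0: [12]
  root=12
After append 41 (leaves=[12, 41]):
  L0: [12, 41]
  L1: h(12,41)=(12*31+41)%997=413 -> [413]
  root=413
After append 40 (leaves=[12, 41, 40]):
  L0: [12, 41, 40]
  L1: h(12,41)=(12*31+41)%997=413 h(40,40)=(40*31+40)%997=283 -> [413, 283]
  L2: h(413,283)=(413*31+283)%997=125 -> [125]
  root=125
After append 23 (leaves=[12, 41, 40, 23]):
  L0: [12, 41, 40, 23]
  L1: h(12,41)=(12*31+41)%997=413 h(40,23)=(40*31+23)%997=266 -> [413, 266]
  L2: h(413,266)=(413*31+266)%997=108 -> [108]
  root=108
After append 56 (leaves=[12, 41, 40, 23, 56]):
  L0: [12, 41, 40, 23, 56]
  L1: h(12,41)=(12*31+41)%997=413 h(40,23)=(40*31+23)%997=266 h(56,56)=(56*31+56)%997=795 -> [413, 266, 795]
  L2: h(413,266)=(413*31+266)%997=108 h(795,795)=(795*31+795)%997=515 -> [108, 515]
  L3: h(108,515)=(108*31+515)%997=872 -> [872]
  root=872
After append 32 (leaves=[12, 41, 40, 23, 56, 32]):
  L0: [12, 41, 40, 23, 56, 32]
  L1: h(12,41)=(12*31+41)%997=413 h(40,23)=(40*31+23)%997=266 h(56,32)=(56*31+32)%997=771 -> [413, 266, 771]
  L2: h(413,266)=(413*31+266)%997=108 h(771,771)=(771*31+771)%997=744 -> [108, 744]
  L3: h(108,744)=(108*31+744)%997=104 -> [104]
  root=104

Answer: 12 413 125 108 872 104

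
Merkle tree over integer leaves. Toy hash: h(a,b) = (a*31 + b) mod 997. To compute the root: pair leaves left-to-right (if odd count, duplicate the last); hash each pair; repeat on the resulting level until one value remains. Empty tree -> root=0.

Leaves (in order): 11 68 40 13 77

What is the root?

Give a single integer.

L0: [11, 68, 40, 13, 77]
L1: h(11,68)=(11*31+68)%997=409 h(40,13)=(40*31+13)%997=256 h(77,77)=(77*31+77)%997=470 -> [409, 256, 470]
L2: h(409,256)=(409*31+256)%997=971 h(470,470)=(470*31+470)%997=85 -> [971, 85]
L3: h(971,85)=(971*31+85)%997=276 -> [276]

Answer: 276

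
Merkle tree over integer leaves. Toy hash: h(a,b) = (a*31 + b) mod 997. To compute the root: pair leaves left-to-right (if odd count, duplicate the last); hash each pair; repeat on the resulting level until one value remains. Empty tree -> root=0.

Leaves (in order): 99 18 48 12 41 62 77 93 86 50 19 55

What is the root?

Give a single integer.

Answer: 406

Derivation:
L0: [99, 18, 48, 12, 41, 62, 77, 93, 86, 50, 19, 55]
L1: h(99,18)=(99*31+18)%997=96 h(48,12)=(48*31+12)%997=503 h(41,62)=(41*31+62)%997=336 h(77,93)=(77*31+93)%997=486 h(86,50)=(86*31+50)%997=722 h(19,55)=(19*31+55)%997=644 -> [96, 503, 336, 486, 722, 644]
L2: h(96,503)=(96*31+503)%997=488 h(336,486)=(336*31+486)%997=932 h(722,644)=(722*31+644)%997=95 -> [488, 932, 95]
L3: h(488,932)=(488*31+932)%997=108 h(95,95)=(95*31+95)%997=49 -> [108, 49]
L4: h(108,49)=(108*31+49)%997=406 -> [406]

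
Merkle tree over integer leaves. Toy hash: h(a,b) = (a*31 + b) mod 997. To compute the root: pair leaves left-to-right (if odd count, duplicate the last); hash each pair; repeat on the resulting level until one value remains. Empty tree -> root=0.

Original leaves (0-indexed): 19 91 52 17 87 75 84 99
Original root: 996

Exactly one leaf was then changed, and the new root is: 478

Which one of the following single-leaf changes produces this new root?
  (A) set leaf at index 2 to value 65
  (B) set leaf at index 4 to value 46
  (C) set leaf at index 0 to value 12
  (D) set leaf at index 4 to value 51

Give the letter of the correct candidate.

Original leaves: [19, 91, 52, 17, 87, 75, 84, 99]
Target new root: 478
Try each candidate change and compute the resulting root:
Candidate A: set leaf[2] = 65 -> leaves = [19, 91, 65, 17, 87, 75, 84, 99]
  L0: [19, 91, 65, 17, 87, 75, 84, 99]
  L1: h(19,91)=(19*31+91)%997=680 h(65,17)=(65*31+17)%997=38 h(87,75)=(87*31+75)%997=778 h(84,99)=(84*31+99)%997=709 -> [680, 38, 778, 709]
  L2: h(680,38)=(680*31+38)%997=181 h(778,709)=(778*31+709)%997=899 -> [181, 899]
  L3: h(181,899)=(181*31+899)%997=528 -> [528]
  root = 528 != target 478
Candidate B: set leaf[4] = 46 -> leaves = [19, 91, 52, 17, 46, 75, 84, 99]
  L0: [19, 91, 52, 17, 46, 75, 84, 99]
  L1: h(19,91)=(19*31+91)%997=680 h(52,17)=(52*31+17)%997=632 h(46,75)=(46*31+75)%997=504 h(84,99)=(84*31+99)%997=709 -> [680, 632, 504, 709]
  L2: h(680,632)=(680*31+632)%997=775 h(504,709)=(504*31+709)%997=381 -> [775, 381]
  L3: h(775,381)=(775*31+381)%997=478 -> [478]
  root = 478 == target 478  ** MATCH **
Candidate C: set leaf[0] = 12 -> leaves = [12, 91, 52, 17, 87, 75, 84, 99]
  L0: [12, 91, 52, 17, 87, 75, 84, 99]
  L1: h(12,91)=(12*31+91)%997=463 h(52,17)=(52*31+17)%997=632 h(87,75)=(87*31+75)%997=778 h(84,99)=(84*31+99)%997=709 -> [463, 632, 778, 709]
  L2: h(463,632)=(463*31+632)%997=30 h(778,709)=(778*31+709)%997=899 -> [30, 899]
  L3: h(30,899)=(30*31+899)%997=832 -> [832]
  root = 832 != target 478
Candidate D: set leaf[4] = 51 -> leaves = [19, 91, 52, 17, 51, 75, 84, 99]
  L0: [19, 91, 52, 17, 51, 75, 84, 99]
  L1: h(19,91)=(19*31+91)%997=680 h(52,17)=(52*31+17)%997=632 h(51,75)=(51*31+75)%997=659 h(84,99)=(84*31+99)%997=709 -> [680, 632, 659, 709]
  L2: h(680,632)=(680*31+632)%997=775 h(659,709)=(659*31+709)%997=201 -> [775, 201]
  L3: h(775,201)=(775*31+201)%997=298 -> [298]
  root = 298 != target 478
Candidate B produces the target root.

Answer: B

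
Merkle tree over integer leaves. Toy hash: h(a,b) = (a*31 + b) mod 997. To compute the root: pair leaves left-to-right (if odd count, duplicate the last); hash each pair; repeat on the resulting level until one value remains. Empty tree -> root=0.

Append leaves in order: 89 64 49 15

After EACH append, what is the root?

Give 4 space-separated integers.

Answer: 89 829 348 314

Derivation:
After append 89 (leaves=[89]):
  L0: [89]
  root=89
After append 64 (leaves=[89, 64]):
  L0: [89, 64]
  L1: h(89,64)=(89*31+64)%997=829 -> [829]
  root=829
After append 49 (leaves=[89, 64, 49]):
  L0: [89, 64, 49]
  L1: h(89,64)=(89*31+64)%997=829 h(49,49)=(49*31+49)%997=571 -> [829, 571]
  L2: h(829,571)=(829*31+571)%997=348 -> [348]
  root=348
After append 15 (leaves=[89, 64, 49, 15]):
  L0: [89, 64, 49, 15]
  L1: h(89,64)=(89*31+64)%997=829 h(49,15)=(49*31+15)%997=537 -> [829, 537]
  L2: h(829,537)=(829*31+537)%997=314 -> [314]
  root=314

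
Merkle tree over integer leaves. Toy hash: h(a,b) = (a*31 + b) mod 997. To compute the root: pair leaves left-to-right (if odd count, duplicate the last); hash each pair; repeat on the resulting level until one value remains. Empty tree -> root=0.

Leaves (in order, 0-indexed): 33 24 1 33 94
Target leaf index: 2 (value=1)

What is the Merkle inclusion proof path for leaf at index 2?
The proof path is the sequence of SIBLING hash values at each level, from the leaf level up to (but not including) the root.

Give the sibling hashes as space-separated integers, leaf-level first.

L0 (leaves): [33, 24, 1, 33, 94], target index=2
L1: h(33,24)=(33*31+24)%997=50 [pair 0] h(1,33)=(1*31+33)%997=64 [pair 1] h(94,94)=(94*31+94)%997=17 [pair 2] -> [50, 64, 17]
  Sibling for proof at L0: 33
L2: h(50,64)=(50*31+64)%997=617 [pair 0] h(17,17)=(17*31+17)%997=544 [pair 1] -> [617, 544]
  Sibling for proof at L1: 50
L3: h(617,544)=(617*31+544)%997=728 [pair 0] -> [728]
  Sibling for proof at L2: 544
Root: 728
Proof path (sibling hashes from leaf to root): [33, 50, 544]

Answer: 33 50 544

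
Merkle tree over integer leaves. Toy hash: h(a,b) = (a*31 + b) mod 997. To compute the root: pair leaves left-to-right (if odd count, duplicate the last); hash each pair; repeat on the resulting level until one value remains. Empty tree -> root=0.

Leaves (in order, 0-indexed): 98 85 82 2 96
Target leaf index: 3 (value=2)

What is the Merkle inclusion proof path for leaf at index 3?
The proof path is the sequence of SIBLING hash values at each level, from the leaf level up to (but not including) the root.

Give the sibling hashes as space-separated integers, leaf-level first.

L0 (leaves): [98, 85, 82, 2, 96], target index=3
L1: h(98,85)=(98*31+85)%997=132 [pair 0] h(82,2)=(82*31+2)%997=550 [pair 1] h(96,96)=(96*31+96)%997=81 [pair 2] -> [132, 550, 81]
  Sibling for proof at L0: 82
L2: h(132,550)=(132*31+550)%997=654 [pair 0] h(81,81)=(81*31+81)%997=598 [pair 1] -> [654, 598]
  Sibling for proof at L1: 132
L3: h(654,598)=(654*31+598)%997=932 [pair 0] -> [932]
  Sibling for proof at L2: 598
Root: 932
Proof path (sibling hashes from leaf to root): [82, 132, 598]

Answer: 82 132 598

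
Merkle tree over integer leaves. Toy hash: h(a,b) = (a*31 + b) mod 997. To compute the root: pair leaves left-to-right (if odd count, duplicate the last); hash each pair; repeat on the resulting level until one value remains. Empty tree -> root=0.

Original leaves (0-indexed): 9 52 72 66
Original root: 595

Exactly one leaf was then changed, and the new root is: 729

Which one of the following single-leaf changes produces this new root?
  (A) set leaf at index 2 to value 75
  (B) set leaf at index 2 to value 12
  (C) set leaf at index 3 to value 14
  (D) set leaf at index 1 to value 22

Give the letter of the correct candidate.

Original leaves: [9, 52, 72, 66]
Target new root: 729
Try each candidate change and compute the resulting root:
Candidate A: set leaf[2] = 75 -> leaves = [9, 52, 75, 66]
  L0: [9, 52, 75, 66]
  L1: h(9,52)=(9*31+52)%997=331 h(75,66)=(75*31+66)%997=397 -> [331, 397]
  L2: h(331,397)=(331*31+397)%997=688 -> [688]
  root = 688 != target 729
Candidate B: set leaf[2] = 12 -> leaves = [9, 52, 12, 66]
  L0: [9, 52, 12, 66]
  L1: h(9,52)=(9*31+52)%997=331 h(12,66)=(12*31+66)%997=438 -> [331, 438]
  L2: h(331,438)=(331*31+438)%997=729 -> [729]
  root = 729 == target 729  ** MATCH **
Candidate C: set leaf[3] = 14 -> leaves = [9, 52, 72, 14]
  L0: [9, 52, 72, 14]
  L1: h(9,52)=(9*31+52)%997=331 h(72,14)=(72*31+14)%997=252 -> [331, 252]
  L2: h(331,252)=(331*31+252)%997=543 -> [543]
  root = 543 != target 729
Candidate D: set leaf[1] = 22 -> leaves = [9, 22, 72, 66]
  L0: [9, 22, 72, 66]
  L1: h(9,22)=(9*31+22)%997=301 h(72,66)=(72*31+66)%997=304 -> [301, 304]
  L2: h(301,304)=(301*31+304)%997=662 -> [662]
  root = 662 != target 729
Candidate B produces the target root.

Answer: B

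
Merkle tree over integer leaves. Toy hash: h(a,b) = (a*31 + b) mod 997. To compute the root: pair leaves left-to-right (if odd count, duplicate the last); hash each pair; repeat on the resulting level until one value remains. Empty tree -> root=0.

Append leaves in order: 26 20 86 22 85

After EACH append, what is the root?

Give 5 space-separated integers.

Answer: 26 826 442 378 55

Derivation:
After append 26 (leaves=[26]):
  L0: [26]
  root=26
After append 20 (leaves=[26, 20]):
  L0: [26, 20]
  L1: h(26,20)=(26*31+20)%997=826 -> [826]
  root=826
After append 86 (leaves=[26, 20, 86]):
  L0: [26, 20, 86]
  L1: h(26,20)=(26*31+20)%997=826 h(86,86)=(86*31+86)%997=758 -> [826, 758]
  L2: h(826,758)=(826*31+758)%997=442 -> [442]
  root=442
After append 22 (leaves=[26, 20, 86, 22]):
  L0: [26, 20, 86, 22]
  L1: h(26,20)=(26*31+20)%997=826 h(86,22)=(86*31+22)%997=694 -> [826, 694]
  L2: h(826,694)=(826*31+694)%997=378 -> [378]
  root=378
After append 85 (leaves=[26, 20, 86, 22, 85]):
  L0: [26, 20, 86, 22, 85]
  L1: h(26,20)=(26*31+20)%997=826 h(86,22)=(86*31+22)%997=694 h(85,85)=(85*31+85)%997=726 -> [826, 694, 726]
  L2: h(826,694)=(826*31+694)%997=378 h(726,726)=(726*31+726)%997=301 -> [378, 301]
  L3: h(378,301)=(378*31+301)%997=55 -> [55]
  root=55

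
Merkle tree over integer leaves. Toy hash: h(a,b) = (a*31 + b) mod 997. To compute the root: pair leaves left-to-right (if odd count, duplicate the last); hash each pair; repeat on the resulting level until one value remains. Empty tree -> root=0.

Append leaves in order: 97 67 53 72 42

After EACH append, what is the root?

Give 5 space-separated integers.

Answer: 97 83 281 300 464

Derivation:
After append 97 (leaves=[97]):
  L0: [97]
  root=97
After append 67 (leaves=[97, 67]):
  L0: [97, 67]
  L1: h(97,67)=(97*31+67)%997=83 -> [83]
  root=83
After append 53 (leaves=[97, 67, 53]):
  L0: [97, 67, 53]
  L1: h(97,67)=(97*31+67)%997=83 h(53,53)=(53*31+53)%997=699 -> [83, 699]
  L2: h(83,699)=(83*31+699)%997=281 -> [281]
  root=281
After append 72 (leaves=[97, 67, 53, 72]):
  L0: [97, 67, 53, 72]
  L1: h(97,67)=(97*31+67)%997=83 h(53,72)=(53*31+72)%997=718 -> [83, 718]
  L2: h(83,718)=(83*31+718)%997=300 -> [300]
  root=300
After append 42 (leaves=[97, 67, 53, 72, 42]):
  L0: [97, 67, 53, 72, 42]
  L1: h(97,67)=(97*31+67)%997=83 h(53,72)=(53*31+72)%997=718 h(42,42)=(42*31+42)%997=347 -> [83, 718, 347]
  L2: h(83,718)=(83*31+718)%997=300 h(347,347)=(347*31+347)%997=137 -> [300, 137]
  L3: h(300,137)=(300*31+137)%997=464 -> [464]
  root=464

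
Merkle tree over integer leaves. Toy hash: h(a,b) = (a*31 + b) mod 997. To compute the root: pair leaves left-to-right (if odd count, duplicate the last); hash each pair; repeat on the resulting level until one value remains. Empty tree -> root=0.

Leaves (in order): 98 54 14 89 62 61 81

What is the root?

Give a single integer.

Answer: 870

Derivation:
L0: [98, 54, 14, 89, 62, 61, 81]
L1: h(98,54)=(98*31+54)%997=101 h(14,89)=(14*31+89)%997=523 h(62,61)=(62*31+61)%997=986 h(81,81)=(81*31+81)%997=598 -> [101, 523, 986, 598]
L2: h(101,523)=(101*31+523)%997=663 h(986,598)=(986*31+598)%997=257 -> [663, 257]
L3: h(663,257)=(663*31+257)%997=870 -> [870]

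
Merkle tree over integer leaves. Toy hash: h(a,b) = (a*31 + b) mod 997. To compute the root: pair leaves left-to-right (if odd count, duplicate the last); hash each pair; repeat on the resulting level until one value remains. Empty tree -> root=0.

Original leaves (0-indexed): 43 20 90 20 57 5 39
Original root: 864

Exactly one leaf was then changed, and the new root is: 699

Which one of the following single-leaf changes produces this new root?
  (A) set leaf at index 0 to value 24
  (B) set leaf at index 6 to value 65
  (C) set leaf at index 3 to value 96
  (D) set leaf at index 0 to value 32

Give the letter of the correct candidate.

Original leaves: [43, 20, 90, 20, 57, 5, 39]
Target new root: 699
Try each candidate change and compute the resulting root:
Candidate A: set leaf[0] = 24 -> leaves = [24, 20, 90, 20, 57, 5, 39]
  L0: [24, 20, 90, 20, 57, 5, 39]
  L1: h(24,20)=(24*31+20)%997=764 h(90,20)=(90*31+20)%997=816 h(57,5)=(57*31+5)%997=775 h(39,39)=(39*31+39)%997=251 -> [764, 816, 775, 251]
  L2: h(764,816)=(764*31+816)%997=572 h(775,251)=(775*31+251)%997=348 -> [572, 348]
  L3: h(572,348)=(572*31+348)%997=134 -> [134]
  root = 134 != target 699
Candidate B: set leaf[6] = 65 -> leaves = [43, 20, 90, 20, 57, 5, 65]
  L0: [43, 20, 90, 20, 57, 5, 65]
  L1: h(43,20)=(43*31+20)%997=356 h(90,20)=(90*31+20)%997=816 h(57,5)=(57*31+5)%997=775 h(65,65)=(65*31+65)%997=86 -> [356, 816, 775, 86]
  L2: h(356,816)=(356*31+816)%997=885 h(775,86)=(775*31+86)%997=183 -> [885, 183]
  L3: h(885,183)=(885*31+183)%997=699 -> [699]
  root = 699 == target 699  ** MATCH **
Candidate C: set leaf[3] = 96 -> leaves = [43, 20, 90, 96, 57, 5, 39]
  L0: [43, 20, 90, 96, 57, 5, 39]
  L1: h(43,20)=(43*31+20)%997=356 h(90,96)=(90*31+96)%997=892 h(57,5)=(57*31+5)%997=775 h(39,39)=(39*31+39)%997=251 -> [356, 892, 775, 251]
  L2: h(356,892)=(356*31+892)%997=961 h(775,251)=(775*31+251)%997=348 -> [961, 348]
  L3: h(961,348)=(961*31+348)%997=229 -> [229]
  root = 229 != target 699
Candidate D: set leaf[0] = 32 -> leaves = [32, 20, 90, 20, 57, 5, 39]
  L0: [32, 20, 90, 20, 57, 5, 39]
  L1: h(32,20)=(32*31+20)%997=15 h(90,20)=(90*31+20)%997=816 h(57,5)=(57*31+5)%997=775 h(39,39)=(39*31+39)%997=251 -> [15, 816, 775, 251]
  L2: h(15,816)=(15*31+816)%997=284 h(775,251)=(775*31+251)%997=348 -> [284, 348]
  L3: h(284,348)=(284*31+348)%997=179 -> [179]
  root = 179 != target 699
Candidate B produces the target root.

Answer: B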